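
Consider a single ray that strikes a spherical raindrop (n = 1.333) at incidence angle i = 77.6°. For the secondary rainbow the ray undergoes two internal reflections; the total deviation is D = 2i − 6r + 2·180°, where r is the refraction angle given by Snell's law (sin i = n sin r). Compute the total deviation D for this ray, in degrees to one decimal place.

232.5°

sin r = sin 77.6° / 1.333 = 0.9767/1.333 = 0.7327; r = 47.11°.
D = 2·77.6° − 6·47.11° + 2·180° = 155.20° − 282.67° + 360° = 232.53°.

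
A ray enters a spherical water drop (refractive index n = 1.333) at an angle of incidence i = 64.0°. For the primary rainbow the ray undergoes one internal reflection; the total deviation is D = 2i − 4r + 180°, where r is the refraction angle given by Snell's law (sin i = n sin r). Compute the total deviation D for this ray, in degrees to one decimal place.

sin r = sin 64.0° / 1.333 = 0.8988/1.333 = 0.6743; r = 42.40°.
D = 2·64.0° − 4·42.40° + 180° = 128.00° − 169.59° + 180° = 138.41°.

138.4°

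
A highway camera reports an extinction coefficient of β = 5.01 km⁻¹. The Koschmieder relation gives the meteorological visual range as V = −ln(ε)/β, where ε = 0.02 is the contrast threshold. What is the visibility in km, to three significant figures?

0.781 km

V = −ln(0.02) / 5.01 = 3.912 / 5.01 = 0.7808 km.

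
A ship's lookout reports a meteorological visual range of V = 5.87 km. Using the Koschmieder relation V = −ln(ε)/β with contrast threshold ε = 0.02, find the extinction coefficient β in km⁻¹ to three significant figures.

0.666 km⁻¹

β = −ln(0.02) / V = 3.912 / 5.87 = 0.6664 km⁻¹.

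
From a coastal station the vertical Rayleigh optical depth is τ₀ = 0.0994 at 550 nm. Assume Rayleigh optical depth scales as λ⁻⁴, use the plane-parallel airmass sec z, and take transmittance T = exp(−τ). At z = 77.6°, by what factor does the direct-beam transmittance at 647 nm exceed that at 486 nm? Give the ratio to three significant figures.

Airmass: sec 77.6° = 4.6569.
τ(647 nm) = 0.0994 × (550/647)⁴ × 4.6569 = 0.0994 × 0.5222 × 4.6569 = 0.2417.
τ(486 nm) = 0.0994 × (550/486)⁴ × 4.6569 = 0.0994 × 1.6402 × 4.6569 = 0.7593.
T(647)/T(486) = exp(τ_B − τ_A) = exp(0.5175) = 1.6779.

1.68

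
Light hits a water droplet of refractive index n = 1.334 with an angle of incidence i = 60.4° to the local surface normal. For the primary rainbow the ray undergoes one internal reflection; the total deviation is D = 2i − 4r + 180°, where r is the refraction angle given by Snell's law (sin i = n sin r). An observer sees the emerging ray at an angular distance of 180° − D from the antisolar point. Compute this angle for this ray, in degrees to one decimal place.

sin r = sin 60.4° / 1.334 = 0.8695/1.334 = 0.6518; r = 40.68°.
D = 2·60.4° − 4·40.68° + 180° = 120.80° − 162.71° + 180° = 138.09°.
Angle from antisolar point = 180° − D = 41.91°.

41.9°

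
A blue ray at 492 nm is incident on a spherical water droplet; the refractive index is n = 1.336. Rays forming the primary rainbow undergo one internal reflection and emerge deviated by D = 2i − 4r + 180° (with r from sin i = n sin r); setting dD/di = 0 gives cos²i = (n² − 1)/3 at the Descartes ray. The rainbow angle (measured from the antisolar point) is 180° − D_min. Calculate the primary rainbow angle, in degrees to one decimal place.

cos²i = (1.78490 − 1)/3 = 0.26163; i = arccos(0.51150) = 59.236°.
sin r = sin 59.236°/1.336 = 0.64318; r = 40.029°.
D_min = 2·59.236° − 4·40.029° + 180° = 138.356°.
Rainbow angle = 180° − D_min = 41.644°.

41.6°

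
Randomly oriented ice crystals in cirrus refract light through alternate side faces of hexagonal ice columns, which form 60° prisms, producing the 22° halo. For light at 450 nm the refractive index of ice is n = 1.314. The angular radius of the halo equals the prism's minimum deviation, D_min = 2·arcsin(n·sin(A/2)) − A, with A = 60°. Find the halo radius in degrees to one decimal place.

22.1°

n·sin(A/2) = 1.314 × sin 30° = 1.314 × 0.5000 = 0.6570.
D_min = 2·arcsin(0.6570) − 60° = 2 × 41.071° − 60° = 22.143°.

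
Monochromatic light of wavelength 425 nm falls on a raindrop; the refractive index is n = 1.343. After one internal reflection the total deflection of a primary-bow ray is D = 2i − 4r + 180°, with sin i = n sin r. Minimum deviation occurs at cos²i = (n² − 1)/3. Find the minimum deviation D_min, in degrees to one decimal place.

cos²i = (1.80365 − 1)/3 = 0.26788; i = arccos(0.51757) = 58.830°.
sin r = sin 58.830°/1.343 = 0.63711; r = 39.577°.
D_min = 2·58.830° − 4·39.577° + 180° = 139.354°.

139.4°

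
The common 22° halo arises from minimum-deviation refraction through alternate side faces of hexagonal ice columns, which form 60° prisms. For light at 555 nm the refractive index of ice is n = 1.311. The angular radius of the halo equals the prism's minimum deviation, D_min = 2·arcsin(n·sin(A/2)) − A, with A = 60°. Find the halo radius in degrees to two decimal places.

n·sin(A/2) = 1.311 × sin 30° = 1.311 × 0.5000 = 0.6555.
D_min = 2·arcsin(0.6555) − 60° = 2 × 40.958° − 60° = 21.915°.

21.92°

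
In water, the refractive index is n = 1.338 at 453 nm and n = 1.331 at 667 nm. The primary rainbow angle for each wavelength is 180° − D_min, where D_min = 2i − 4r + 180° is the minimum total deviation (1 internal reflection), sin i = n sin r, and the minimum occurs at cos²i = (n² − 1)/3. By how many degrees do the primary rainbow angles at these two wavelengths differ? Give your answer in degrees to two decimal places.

1.01°

At 453 nm (n = 1.338): cos²i = 0.26341 → i = 59.120°, r = 39.899°, D_min = 138.643°, rainbow angle = 41.357°.
At 667 nm (n = 1.331): cos²i = 0.25719 → i = 59.527°, r = 40.356°, D_min = 137.630°, rainbow angle = 42.370°.
Angular width = |41.357° − 42.370°| = 1.013°.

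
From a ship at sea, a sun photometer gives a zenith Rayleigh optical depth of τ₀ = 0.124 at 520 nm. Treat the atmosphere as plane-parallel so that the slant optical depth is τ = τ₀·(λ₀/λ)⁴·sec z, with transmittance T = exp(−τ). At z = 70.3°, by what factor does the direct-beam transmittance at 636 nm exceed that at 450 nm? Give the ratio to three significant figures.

1.63

Airmass: sec 70.3° = 2.9665.
τ(636 nm) = 0.124 × (520/636)⁴ × 2.9665 = 0.124 × 0.4469 × 2.9665 = 0.1644.
τ(450 nm) = 0.124 × (520/450)⁴ × 2.9665 = 0.124 × 1.7830 × 2.9665 = 0.6559.
T(636)/T(450) = exp(τ_B − τ_A) = exp(0.4915) = 1.6348.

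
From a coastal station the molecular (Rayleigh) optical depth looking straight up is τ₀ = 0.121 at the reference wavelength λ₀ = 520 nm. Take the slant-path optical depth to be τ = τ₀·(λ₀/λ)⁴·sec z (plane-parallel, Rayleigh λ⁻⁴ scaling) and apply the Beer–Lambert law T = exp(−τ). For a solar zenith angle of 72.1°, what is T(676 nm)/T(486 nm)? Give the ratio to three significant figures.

Airmass: sec 72.1° = 3.2535.
τ(676 nm) = 0.121 × (520/676)⁴ × 3.2535 = 0.121 × 0.3501 × 3.2535 = 0.1378.
τ(486 nm) = 0.121 × (520/486)⁴ × 3.2535 = 0.121 × 1.3106 × 3.2535 = 0.5160.
T(676)/T(486) = exp(τ_B − τ_A) = exp(0.3781) = 1.4595.

1.46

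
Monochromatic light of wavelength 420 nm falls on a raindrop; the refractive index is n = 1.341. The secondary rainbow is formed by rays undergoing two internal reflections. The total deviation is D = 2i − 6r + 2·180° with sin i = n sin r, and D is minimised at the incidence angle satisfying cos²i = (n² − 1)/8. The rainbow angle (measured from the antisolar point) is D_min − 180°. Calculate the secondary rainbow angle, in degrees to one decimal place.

53.0°

cos²i = (1.79828 − 1)/8 = 0.09979; i = arccos(0.31589) = 71.586°.
sin r = sin 71.586°/1.341 = 0.70753; r = 45.034°.
D_min = 2·71.586° − 6·45.034° + 360° = 232.966°.
Rainbow angle = D_min − 180° = 52.966°.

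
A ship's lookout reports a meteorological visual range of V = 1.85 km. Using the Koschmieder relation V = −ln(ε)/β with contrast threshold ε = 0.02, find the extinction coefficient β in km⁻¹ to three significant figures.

2.11 km⁻¹

β = −ln(0.02) / V = 3.912 / 1.85 = 2.1146 km⁻¹.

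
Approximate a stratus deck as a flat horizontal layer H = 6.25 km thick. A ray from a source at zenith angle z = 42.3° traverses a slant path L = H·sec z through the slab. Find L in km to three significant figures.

sec z = 1/cos 42.3° = 1.3520.
L = 6.25 × 1.3520 = 8.450 km.

8.45 km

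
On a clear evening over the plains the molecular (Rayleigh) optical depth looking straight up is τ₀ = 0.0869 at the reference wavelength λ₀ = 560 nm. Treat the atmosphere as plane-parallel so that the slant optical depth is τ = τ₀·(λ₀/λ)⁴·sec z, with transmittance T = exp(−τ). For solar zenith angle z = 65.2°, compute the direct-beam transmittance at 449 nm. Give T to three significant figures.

0.606

sec 65.2° = 2.3841.
τ = 0.0869 × (560/449)⁴ × 2.3841 = 0.0869 × 2.4197 × 2.3841 = 0.5013.
T = exp(−0.5013) = 0.6057.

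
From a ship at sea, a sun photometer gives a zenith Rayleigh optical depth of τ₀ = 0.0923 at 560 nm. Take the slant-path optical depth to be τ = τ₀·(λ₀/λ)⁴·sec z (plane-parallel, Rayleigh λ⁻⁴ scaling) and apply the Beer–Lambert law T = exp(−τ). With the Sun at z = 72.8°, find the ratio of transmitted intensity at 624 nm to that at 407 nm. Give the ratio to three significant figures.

2.50

Airmass: sec 72.8° = 3.3817.
τ(624 nm) = 0.0923 × (560/624)⁴ × 3.3817 = 0.0923 × 0.6487 × 3.3817 = 0.2025.
τ(407 nm) = 0.0923 × (560/407)⁴ × 3.3817 = 0.0923 × 3.5841 × 3.3817 = 1.1187.
T(624)/T(407) = exp(τ_B − τ_A) = exp(0.9162) = 2.4999.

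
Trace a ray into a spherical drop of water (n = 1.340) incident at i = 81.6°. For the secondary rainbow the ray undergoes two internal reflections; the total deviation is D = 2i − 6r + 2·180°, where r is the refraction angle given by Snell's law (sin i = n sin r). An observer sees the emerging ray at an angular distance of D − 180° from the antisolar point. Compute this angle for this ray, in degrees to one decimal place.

sin r = sin 81.6° / 1.340 = 0.9893/1.340 = 0.7383; r = 47.58°.
D = 2·81.6° − 6·47.58° + 2·180° = 163.20° − 285.50° + 360° = 237.70°.
Angle from antisolar point = D − 180° = 57.70°.

57.7°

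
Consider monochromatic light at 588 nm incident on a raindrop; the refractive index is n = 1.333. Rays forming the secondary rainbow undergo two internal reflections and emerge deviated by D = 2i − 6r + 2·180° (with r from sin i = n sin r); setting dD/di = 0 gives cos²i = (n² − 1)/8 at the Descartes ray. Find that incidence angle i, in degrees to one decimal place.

cos²i = (1.333² − 1)/8 = (1.77689 − 1)/8 = 0.09711.
cos i = 0.31163, so i = 71.843°.

71.8°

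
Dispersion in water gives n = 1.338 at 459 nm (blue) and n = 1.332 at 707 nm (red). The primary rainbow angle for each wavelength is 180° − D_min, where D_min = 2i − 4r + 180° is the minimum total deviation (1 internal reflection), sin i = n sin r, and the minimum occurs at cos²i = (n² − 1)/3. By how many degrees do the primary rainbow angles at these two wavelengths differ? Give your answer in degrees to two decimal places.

0.87°

At 459 nm (n = 1.338): cos²i = 0.26341 → i = 59.120°, r = 39.899°, D_min = 138.643°, rainbow angle = 41.357°.
At 707 nm (n = 1.332): cos²i = 0.25807 → i = 59.469°, r = 40.290°, D_min = 137.776°, rainbow angle = 42.224°.
Angular width = |41.357° − 42.224°| = 0.867°.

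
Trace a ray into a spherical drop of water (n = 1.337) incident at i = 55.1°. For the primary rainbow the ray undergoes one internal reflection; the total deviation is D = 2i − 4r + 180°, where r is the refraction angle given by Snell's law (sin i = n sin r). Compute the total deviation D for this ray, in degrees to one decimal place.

138.8°

sin r = sin 55.1° / 1.337 = 0.8202/1.337 = 0.6134; r = 37.84°.
D = 2·55.1° − 4·37.84° + 180° = 110.20° − 151.35° + 180° = 138.85°.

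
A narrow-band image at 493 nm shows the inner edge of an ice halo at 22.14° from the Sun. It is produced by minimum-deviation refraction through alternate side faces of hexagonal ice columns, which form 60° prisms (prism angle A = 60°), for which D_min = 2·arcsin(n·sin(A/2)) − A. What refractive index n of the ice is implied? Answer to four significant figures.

1.314

Rearranging: n = sin((D_min + A)/2) / sin(A/2).
(D_min + A)/2 = (22.14° + 60°)/2 = 41.070°.
n = sin 41.070° / sin 30° = 0.6570 / 0.5000 = 1.3140.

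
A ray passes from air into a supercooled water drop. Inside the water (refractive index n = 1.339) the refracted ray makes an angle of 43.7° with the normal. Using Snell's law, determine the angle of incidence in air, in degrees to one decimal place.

67.7°

Snell: sin θ_i = n · sin θ_r = 1.339 × sin 43.7° = 1.339 × 0.6909 = 0.9251.
θ_i = arcsin(0.9251) = 67.68°.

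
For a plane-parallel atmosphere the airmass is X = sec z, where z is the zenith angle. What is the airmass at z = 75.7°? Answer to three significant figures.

4.05

X = sec z = 1/cos 75.7° = 1/0.2470 = 4.0486.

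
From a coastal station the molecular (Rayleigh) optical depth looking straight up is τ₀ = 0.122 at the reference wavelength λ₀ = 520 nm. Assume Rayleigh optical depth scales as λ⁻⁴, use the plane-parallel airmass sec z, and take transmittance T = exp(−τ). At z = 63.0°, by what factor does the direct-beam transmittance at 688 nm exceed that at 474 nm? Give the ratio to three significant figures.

1.35

Airmass: sec 63.0° = 2.2027.
τ(688 nm) = 0.122 × (520/688)⁴ × 2.2027 = 0.122 × 0.3263 × 2.2027 = 0.0877.
τ(474 nm) = 0.122 × (520/474)⁴ × 2.2027 = 0.122 × 1.4484 × 2.2027 = 0.3892.
T(688)/T(474) = exp(τ_B − τ_A) = exp(0.3015) = 1.3519.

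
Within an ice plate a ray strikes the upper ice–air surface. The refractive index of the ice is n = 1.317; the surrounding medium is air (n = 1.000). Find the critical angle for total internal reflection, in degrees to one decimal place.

sin θ_c = n_air / n = 1.000 / 1.317 = 0.7593.
θ_c = arcsin(0.7593) = 49.40°.

49.4°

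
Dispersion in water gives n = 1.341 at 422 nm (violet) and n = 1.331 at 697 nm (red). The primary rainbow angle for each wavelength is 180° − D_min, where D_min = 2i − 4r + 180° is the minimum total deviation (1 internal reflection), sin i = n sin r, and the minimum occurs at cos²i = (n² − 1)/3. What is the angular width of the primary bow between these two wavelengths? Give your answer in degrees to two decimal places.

1.44°

At 422 nm (n = 1.341): cos²i = 0.26609 → i = 58.946°, r = 39.705°, D_min = 139.071°, rainbow angle = 40.929°.
At 697 nm (n = 1.331): cos²i = 0.25719 → i = 59.527°, r = 40.356°, D_min = 137.630°, rainbow angle = 42.370°.
Angular width = |40.929° − 42.370°| = 1.441°.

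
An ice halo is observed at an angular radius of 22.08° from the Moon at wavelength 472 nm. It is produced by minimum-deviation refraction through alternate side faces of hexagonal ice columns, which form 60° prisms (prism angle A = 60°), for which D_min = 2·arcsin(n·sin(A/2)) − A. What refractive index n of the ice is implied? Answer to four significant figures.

Rearranging: n = sin((D_min + A)/2) / sin(A/2).
(D_min + A)/2 = (22.08° + 60°)/2 = 41.040°.
n = sin 41.040° / sin 30° = 0.6566 / 0.5000 = 1.3132.

1.313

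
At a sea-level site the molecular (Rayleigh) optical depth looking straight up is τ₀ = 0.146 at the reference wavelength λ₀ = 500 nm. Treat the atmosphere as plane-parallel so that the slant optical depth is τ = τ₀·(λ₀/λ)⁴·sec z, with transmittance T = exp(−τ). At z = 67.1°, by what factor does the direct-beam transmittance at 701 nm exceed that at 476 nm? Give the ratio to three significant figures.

Airmass: sec 67.1° = 2.5699.
τ(701 nm) = 0.146 × (500/701)⁴ × 2.5699 = 0.146 × 0.2588 × 2.5699 = 0.0971.
τ(476 nm) = 0.146 × (500/476)⁴ × 2.5699 = 0.146 × 1.2175 × 2.5699 = 0.4568.
T(701)/T(476) = exp(τ_B − τ_A) = exp(0.3597) = 1.4329.

1.43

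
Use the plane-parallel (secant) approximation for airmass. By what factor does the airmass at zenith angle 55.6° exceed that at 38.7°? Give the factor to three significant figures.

1.38

X(55.6°)/X(38.7°) = sec 55.6° / sec 38.7° = cos 38.7° / cos 55.6° = 0.7804/0.5650 = 1.3814.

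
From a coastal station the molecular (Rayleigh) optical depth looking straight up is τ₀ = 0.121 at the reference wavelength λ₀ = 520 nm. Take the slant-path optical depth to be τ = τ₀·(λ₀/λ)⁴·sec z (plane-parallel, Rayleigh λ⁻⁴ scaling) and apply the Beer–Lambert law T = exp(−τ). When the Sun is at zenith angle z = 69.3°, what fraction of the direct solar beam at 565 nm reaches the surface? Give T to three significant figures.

sec 69.3° = 2.8291.
τ = 0.121 × (520/565)⁴ × 2.8291 = 0.121 × 0.7175 × 2.8291 = 0.2456.
T = exp(−0.2456) = 0.7822.

0.782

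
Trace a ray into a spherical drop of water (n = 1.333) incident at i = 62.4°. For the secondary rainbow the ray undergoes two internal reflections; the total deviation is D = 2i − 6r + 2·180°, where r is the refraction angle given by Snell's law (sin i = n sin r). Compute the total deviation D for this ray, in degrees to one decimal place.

sin r = sin 62.4° / 1.333 = 0.8862/1.333 = 0.6648; r = 41.67°.
D = 2·62.4° − 6·41.67° + 2·180° = 124.80° − 250.01° + 360° = 234.79°.

234.8°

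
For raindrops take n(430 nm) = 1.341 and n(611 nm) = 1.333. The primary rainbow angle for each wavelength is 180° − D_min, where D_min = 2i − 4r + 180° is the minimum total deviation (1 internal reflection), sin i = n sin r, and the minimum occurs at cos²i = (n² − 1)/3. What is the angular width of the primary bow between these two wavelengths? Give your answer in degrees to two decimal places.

1.15°

At 430 nm (n = 1.341): cos²i = 0.26609 → i = 58.946°, r = 39.705°, D_min = 139.071°, rainbow angle = 40.929°.
At 611 nm (n = 1.333): cos²i = 0.25896 → i = 59.410°, r = 40.225°, D_min = 137.922°, rainbow angle = 42.078°.
Angular width = |40.929° − 42.078°| = 1.149°.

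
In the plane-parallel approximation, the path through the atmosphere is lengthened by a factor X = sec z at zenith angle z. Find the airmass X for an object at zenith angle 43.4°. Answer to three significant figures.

1.38

X = sec z = 1/cos 43.4° = 1/0.7266 = 1.3763.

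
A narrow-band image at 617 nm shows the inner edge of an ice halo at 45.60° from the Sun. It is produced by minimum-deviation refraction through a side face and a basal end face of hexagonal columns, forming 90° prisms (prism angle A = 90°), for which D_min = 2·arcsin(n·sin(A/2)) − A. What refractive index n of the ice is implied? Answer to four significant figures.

1.309

Rearranging: n = sin((D_min + A)/2) / sin(A/2).
(D_min + A)/2 = (45.60° + 90°)/2 = 67.800°.
n = sin 67.800° / sin 45° = 0.9259 / 0.7071 = 1.3094.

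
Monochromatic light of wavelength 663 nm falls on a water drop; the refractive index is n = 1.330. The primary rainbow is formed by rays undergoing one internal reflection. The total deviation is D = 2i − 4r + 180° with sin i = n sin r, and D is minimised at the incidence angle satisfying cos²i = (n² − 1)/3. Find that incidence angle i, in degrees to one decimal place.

cos²i = (1.330² − 1)/3 = (1.76890 − 1)/3 = 0.25630.
cos i = 0.50626, so i = 59.585°.

59.6°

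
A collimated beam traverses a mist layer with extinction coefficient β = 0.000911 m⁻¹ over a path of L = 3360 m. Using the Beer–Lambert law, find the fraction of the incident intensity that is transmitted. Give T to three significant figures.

τ = β·L = 0.000911 × 3360 = 3.0610.
T = exp(−3.0610) = 0.0468.

0.0468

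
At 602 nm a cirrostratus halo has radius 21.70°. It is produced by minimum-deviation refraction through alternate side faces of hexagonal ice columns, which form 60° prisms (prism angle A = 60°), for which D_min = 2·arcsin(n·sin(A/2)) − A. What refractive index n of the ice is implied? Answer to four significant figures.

1.308

Rearranging: n = sin((D_min + A)/2) / sin(A/2).
(D_min + A)/2 = (21.70° + 60°)/2 = 40.850°.
n = sin 40.850° / sin 30° = 0.6541 / 0.5000 = 1.3082.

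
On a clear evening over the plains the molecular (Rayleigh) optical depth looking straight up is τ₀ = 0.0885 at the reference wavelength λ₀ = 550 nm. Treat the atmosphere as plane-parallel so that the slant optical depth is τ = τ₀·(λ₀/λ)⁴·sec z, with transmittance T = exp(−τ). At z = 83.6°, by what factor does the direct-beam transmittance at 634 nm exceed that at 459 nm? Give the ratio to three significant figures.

Airmass: sec 83.6° = 8.9711.
τ(634 nm) = 0.0885 × (550/634)⁴ × 8.9711 = 0.0885 × 0.5664 × 8.9711 = 0.4497.
τ(459 nm) = 0.0885 × (550/459)⁴ × 8.9711 = 0.0885 × 2.0616 × 8.9711 = 1.6368.
T(634)/T(459) = exp(τ_B − τ_A) = exp(1.1871) = 3.2776.

3.28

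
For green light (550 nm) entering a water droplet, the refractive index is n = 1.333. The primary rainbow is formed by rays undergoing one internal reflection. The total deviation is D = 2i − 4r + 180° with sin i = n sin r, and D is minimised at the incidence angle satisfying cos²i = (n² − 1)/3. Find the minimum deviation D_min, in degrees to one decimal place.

cos²i = (1.77689 − 1)/3 = 0.25896; i = arccos(0.50888) = 59.410°.
sin r = sin 59.410°/1.333 = 0.64579; r = 40.225°.
D_min = 2·59.410° − 4·40.225° + 180° = 137.922°.

137.9°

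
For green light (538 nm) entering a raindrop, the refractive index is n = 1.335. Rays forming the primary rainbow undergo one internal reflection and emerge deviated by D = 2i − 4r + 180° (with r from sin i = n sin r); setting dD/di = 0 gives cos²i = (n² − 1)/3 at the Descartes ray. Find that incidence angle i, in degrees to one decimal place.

cos²i = (1.335² − 1)/3 = (1.78222 − 1)/3 = 0.26074.
cos i = 0.51063, so i = 59.294°.

59.3°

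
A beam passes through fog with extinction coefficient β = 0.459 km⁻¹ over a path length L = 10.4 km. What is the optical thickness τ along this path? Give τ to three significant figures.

τ = β·L = 0.459 × 10.4 = 4.7736.

4.77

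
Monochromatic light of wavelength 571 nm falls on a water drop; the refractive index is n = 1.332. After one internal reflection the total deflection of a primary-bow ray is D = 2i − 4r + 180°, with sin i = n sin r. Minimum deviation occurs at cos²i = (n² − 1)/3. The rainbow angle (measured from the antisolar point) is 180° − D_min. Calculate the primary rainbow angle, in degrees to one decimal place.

cos²i = (1.77422 − 1)/3 = 0.25807; i = arccos(0.50801) = 59.469°.
sin r = sin 59.469°/1.332 = 0.64666; r = 40.290°.
D_min = 2·59.469° − 4·40.290° + 180° = 137.776°.
Rainbow angle = 180° − D_min = 42.224°.

42.2°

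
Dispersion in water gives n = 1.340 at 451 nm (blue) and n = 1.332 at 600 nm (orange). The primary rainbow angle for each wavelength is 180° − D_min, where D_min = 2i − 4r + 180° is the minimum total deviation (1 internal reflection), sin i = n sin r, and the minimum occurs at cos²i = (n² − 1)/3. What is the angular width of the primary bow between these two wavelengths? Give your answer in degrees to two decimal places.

At 451 nm (n = 1.340): cos²i = 0.26520 → i = 59.004°, r = 39.770°, D_min = 138.929°, rainbow angle = 41.071°.
At 600 nm (n = 1.332): cos²i = 0.25807 → i = 59.469°, r = 40.290°, D_min = 137.776°, rainbow angle = 42.224°.
Angular width = |41.071° − 42.224°| = 1.153°.

1.15°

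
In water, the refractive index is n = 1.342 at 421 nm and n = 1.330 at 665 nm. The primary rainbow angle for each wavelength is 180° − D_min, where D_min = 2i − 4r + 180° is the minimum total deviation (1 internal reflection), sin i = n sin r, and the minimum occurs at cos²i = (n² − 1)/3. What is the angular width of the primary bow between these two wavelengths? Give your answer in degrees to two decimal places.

1.73°

At 421 nm (n = 1.342): cos²i = 0.26699 → i = 58.888°, r = 39.641°, D_min = 139.213°, rainbow angle = 40.787°.
At 665 nm (n = 1.330): cos²i = 0.25630 → i = 59.585°, r = 40.422°, D_min = 137.484°, rainbow angle = 42.516°.
Angular width = |40.787° − 42.516°| = 1.729°.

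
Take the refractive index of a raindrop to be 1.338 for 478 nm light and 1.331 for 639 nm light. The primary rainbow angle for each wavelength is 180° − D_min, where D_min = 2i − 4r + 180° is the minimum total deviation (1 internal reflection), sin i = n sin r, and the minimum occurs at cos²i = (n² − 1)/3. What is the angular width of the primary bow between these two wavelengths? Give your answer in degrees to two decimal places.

At 478 nm (n = 1.338): cos²i = 0.26341 → i = 59.120°, r = 39.899°, D_min = 138.643°, rainbow angle = 41.357°.
At 639 nm (n = 1.331): cos²i = 0.25719 → i = 59.527°, r = 40.356°, D_min = 137.630°, rainbow angle = 42.370°.
Angular width = |41.357° − 42.370°| = 1.013°.

1.01°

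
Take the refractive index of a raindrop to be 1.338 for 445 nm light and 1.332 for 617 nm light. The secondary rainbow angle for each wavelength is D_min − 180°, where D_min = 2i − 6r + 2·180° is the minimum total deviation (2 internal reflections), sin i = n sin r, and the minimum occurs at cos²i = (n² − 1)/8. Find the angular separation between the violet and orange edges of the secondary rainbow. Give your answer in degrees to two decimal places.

At 445 nm (n = 1.338): cos²i = 0.09878 → i = 71.682°, r = 45.195°, D_min = 232.193°, rainbow angle = 52.193°.
At 617 nm (n = 1.332): cos²i = 0.09678 → i = 71.875°, r = 45.520°, D_min = 230.628°, rainbow angle = 50.628°.
Angular width = |52.193° − 50.628°| = 1.564°.

1.56°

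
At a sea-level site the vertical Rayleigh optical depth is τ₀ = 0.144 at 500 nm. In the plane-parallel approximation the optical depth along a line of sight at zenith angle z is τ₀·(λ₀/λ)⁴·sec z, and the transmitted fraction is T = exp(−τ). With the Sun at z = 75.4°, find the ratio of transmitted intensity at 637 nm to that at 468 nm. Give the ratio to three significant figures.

1.69

Airmass: sec 75.4° = 3.9672.
τ(637 nm) = 0.144 × (500/637)⁴ × 3.9672 = 0.144 × 0.3796 × 3.9672 = 0.2169.
τ(468 nm) = 0.144 × (500/468)⁴ × 3.9672 = 0.144 × 1.3029 × 3.9672 = 0.7443.
T(637)/T(468) = exp(τ_B − τ_A) = exp(0.5274) = 1.6946.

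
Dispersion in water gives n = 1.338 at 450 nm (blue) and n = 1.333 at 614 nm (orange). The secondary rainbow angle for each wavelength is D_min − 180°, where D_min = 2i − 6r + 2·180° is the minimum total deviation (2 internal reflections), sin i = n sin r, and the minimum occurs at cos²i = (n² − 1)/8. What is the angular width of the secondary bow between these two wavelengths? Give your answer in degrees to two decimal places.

1.30°

At 450 nm (n = 1.338): cos²i = 0.09878 → i = 71.682°, r = 45.195°, D_min = 232.193°, rainbow angle = 52.193°.
At 614 nm (n = 1.333): cos²i = 0.09711 → i = 71.843°, r = 45.466°, D_min = 230.891°, rainbow angle = 50.891°.
Angular width = |52.193° − 50.891°| = 1.302°.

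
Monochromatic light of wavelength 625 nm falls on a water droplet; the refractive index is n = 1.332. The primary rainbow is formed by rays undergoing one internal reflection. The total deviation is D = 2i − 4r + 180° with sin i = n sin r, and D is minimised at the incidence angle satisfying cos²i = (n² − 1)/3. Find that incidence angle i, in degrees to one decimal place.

59.5°

cos²i = (1.332² − 1)/3 = (1.77422 − 1)/3 = 0.25807.
cos i = 0.50801, so i = 59.469°.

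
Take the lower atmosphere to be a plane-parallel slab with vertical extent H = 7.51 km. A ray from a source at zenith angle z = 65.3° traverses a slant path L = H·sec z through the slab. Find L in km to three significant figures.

18.0 km

sec z = 1/cos 65.3° = 2.3931.
L = 7.51 × 2.3931 = 17.972 km.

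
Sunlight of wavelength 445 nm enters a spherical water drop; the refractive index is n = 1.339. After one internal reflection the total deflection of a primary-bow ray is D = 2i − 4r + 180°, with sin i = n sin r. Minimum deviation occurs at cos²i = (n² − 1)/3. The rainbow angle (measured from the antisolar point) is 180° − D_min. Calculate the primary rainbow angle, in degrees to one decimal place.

cos²i = (1.79292 − 1)/3 = 0.26431; i = arccos(0.51411) = 59.062°.
sin r = sin 59.062°/1.339 = 0.64057; r = 39.834°.
D_min = 2·59.062° − 4·39.834° + 180° = 138.786°.
Rainbow angle = 180° − D_min = 41.214°.

41.2°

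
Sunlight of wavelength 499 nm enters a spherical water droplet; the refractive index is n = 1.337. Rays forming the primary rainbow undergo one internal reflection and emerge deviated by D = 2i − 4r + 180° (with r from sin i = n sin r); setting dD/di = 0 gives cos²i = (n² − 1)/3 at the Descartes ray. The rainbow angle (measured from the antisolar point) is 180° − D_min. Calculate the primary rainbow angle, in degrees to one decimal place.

41.5°

cos²i = (1.78757 − 1)/3 = 0.26252; i = arccos(0.51237) = 59.178°.
sin r = sin 59.178°/1.337 = 0.64231; r = 39.964°.
D_min = 2·59.178° − 4·39.964° + 180° = 138.500°.
Rainbow angle = 180° − D_min = 41.500°.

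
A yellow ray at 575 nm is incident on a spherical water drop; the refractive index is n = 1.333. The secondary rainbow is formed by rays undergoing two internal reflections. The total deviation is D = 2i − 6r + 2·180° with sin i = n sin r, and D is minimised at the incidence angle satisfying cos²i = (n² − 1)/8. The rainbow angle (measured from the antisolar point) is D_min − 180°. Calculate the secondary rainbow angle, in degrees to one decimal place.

50.9°

cos²i = (1.77689 − 1)/8 = 0.09711; i = arccos(0.31163) = 71.843°.
sin r = sin 71.843°/1.333 = 0.71283; r = 45.466°.
D_min = 2·71.843° − 6·45.466° + 360° = 230.891°.
Rainbow angle = D_min − 180° = 50.891°.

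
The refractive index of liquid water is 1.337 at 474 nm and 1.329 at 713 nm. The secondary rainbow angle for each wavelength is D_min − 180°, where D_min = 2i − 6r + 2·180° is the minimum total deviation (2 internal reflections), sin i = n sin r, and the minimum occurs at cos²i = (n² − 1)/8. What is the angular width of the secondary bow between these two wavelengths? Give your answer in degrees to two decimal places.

2.10°

At 474 nm (n = 1.337): cos²i = 0.09845 → i = 71.714°, r = 45.249°, D_min = 231.934°, rainbow angle = 51.934°.
At 713 nm (n = 1.329): cos²i = 0.09578 → i = 71.972°, r = 45.685°, D_min = 229.837°, rainbow angle = 49.837°.
Angular width = |51.934° − 49.837°| = 2.097°.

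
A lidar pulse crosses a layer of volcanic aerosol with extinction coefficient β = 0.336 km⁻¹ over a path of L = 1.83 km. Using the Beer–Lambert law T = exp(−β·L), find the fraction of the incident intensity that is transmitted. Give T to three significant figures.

0.541

τ = β·L = 0.336 × 1.83 = 0.6149.
T = exp(−0.6149) = 0.5407.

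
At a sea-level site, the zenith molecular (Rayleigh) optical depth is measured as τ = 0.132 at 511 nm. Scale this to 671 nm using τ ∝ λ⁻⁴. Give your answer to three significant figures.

τ(671 nm) = τ(511 nm) × (511/671)⁴ = 0.132 × (0.7615)⁴ = 0.132 × 0.3364 = 0.0444.

0.0444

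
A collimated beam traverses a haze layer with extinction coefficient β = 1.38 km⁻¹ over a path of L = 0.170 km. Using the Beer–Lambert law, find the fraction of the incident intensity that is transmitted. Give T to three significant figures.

0.791

τ = β·L = 1.38 × 0.170 = 0.2346.
T = exp(−0.2346) = 0.7909.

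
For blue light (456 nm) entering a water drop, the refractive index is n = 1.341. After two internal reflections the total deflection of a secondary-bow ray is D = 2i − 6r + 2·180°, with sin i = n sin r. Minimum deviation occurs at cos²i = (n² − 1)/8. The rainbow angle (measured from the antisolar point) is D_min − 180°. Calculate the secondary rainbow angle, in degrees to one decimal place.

cos²i = (1.79828 − 1)/8 = 0.09979; i = arccos(0.31589) = 71.586°.
sin r = sin 71.586°/1.341 = 0.70753; r = 45.034°.
D_min = 2·71.586° − 6·45.034° + 360° = 232.966°.
Rainbow angle = D_min − 180° = 52.966°.

53.0°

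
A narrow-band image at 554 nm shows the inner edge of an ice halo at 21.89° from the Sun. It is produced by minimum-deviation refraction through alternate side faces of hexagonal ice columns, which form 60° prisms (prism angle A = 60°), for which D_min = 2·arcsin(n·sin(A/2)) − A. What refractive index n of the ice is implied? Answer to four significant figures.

1.311

Rearranging: n = sin((D_min + A)/2) / sin(A/2).
(D_min + A)/2 = (21.89° + 60°)/2 = 40.945°.
n = sin 40.945° / sin 30° = 0.6553 / 0.5000 = 1.3107.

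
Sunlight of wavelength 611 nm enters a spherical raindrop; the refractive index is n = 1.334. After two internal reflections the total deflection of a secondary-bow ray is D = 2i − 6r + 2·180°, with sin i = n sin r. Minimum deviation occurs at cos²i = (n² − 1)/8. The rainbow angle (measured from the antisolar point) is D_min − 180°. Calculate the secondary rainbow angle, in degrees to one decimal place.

51.2°

cos²i = (1.77956 − 1)/8 = 0.09744; i = arccos(0.31216) = 71.810°.
sin r = sin 71.810°/1.334 = 0.71217; r = 45.411°.
D_min = 2·71.810° − 6·45.411° + 360° = 231.153°.
Rainbow angle = D_min − 180° = 51.153°.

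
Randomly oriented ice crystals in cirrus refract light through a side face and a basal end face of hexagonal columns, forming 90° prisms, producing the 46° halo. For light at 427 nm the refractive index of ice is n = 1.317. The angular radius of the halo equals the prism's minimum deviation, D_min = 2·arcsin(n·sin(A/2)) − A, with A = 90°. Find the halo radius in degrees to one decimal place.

47.3°

n·sin(A/2) = 1.317 × sin 45° = 1.317 × 0.7071 = 0.9313.
D_min = 2·arcsin(0.9313) − 90° = 2 × 68.632° − 90° = 47.264°.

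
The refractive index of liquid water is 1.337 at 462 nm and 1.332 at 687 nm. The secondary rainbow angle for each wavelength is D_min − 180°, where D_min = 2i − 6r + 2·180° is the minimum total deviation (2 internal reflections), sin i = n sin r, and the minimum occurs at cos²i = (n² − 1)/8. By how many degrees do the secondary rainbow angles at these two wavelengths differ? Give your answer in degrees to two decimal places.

At 462 nm (n = 1.337): cos²i = 0.09845 → i = 71.714°, r = 45.249°, D_min = 231.934°, rainbow angle = 51.934°.
At 687 nm (n = 1.332): cos²i = 0.09678 → i = 71.875°, r = 45.520°, D_min = 230.628°, rainbow angle = 50.628°.
Angular width = |51.934° − 50.628°| = 1.305°.

1.31°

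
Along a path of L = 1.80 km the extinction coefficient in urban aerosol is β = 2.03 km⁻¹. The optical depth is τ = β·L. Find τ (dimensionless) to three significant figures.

3.65

τ = β·L = 2.03 × 1.80 = 3.6540.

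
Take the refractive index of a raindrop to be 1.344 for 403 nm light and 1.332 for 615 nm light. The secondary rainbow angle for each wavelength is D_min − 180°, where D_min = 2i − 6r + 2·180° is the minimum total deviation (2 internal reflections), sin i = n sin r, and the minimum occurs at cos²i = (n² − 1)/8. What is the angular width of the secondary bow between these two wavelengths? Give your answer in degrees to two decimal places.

3.10°

At 403 nm (n = 1.344): cos²i = 0.10079 → i = 71.490°, r = 44.874°, D_min = 233.733°, rainbow angle = 53.733°.
At 615 nm (n = 1.332): cos²i = 0.09678 → i = 71.875°, r = 45.520°, D_min = 230.628°, rainbow angle = 50.628°.
Angular width = |53.733° − 50.628°| = 3.104°.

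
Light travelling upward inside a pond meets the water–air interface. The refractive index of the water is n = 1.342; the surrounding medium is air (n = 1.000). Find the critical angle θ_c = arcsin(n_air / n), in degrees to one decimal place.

48.2°

sin θ_c = n_air / n = 1.000 / 1.342 = 0.7452.
θ_c = arcsin(0.7452) = 48.17°.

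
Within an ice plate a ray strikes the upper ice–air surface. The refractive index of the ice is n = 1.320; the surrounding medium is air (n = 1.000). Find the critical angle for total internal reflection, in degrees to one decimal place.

49.3°

sin θ_c = n_air / n = 1.000 / 1.320 = 0.7576.
θ_c = arcsin(0.7576) = 49.25°.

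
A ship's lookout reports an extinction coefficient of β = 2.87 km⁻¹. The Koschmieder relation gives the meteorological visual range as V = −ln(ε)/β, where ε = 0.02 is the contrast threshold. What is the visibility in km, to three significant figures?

V = −ln(0.02) / 2.87 = 3.912 / 2.87 = 1.3631 km.

1.36 km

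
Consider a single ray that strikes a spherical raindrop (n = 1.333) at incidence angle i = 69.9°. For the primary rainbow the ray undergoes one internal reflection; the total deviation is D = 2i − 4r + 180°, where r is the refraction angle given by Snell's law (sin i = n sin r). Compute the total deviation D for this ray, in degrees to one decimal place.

sin r = sin 69.9° / 1.333 = 0.9391/1.333 = 0.7045; r = 44.79°.
D = 2·69.9° − 4·44.79° + 180° = 139.80° − 179.16° + 180° = 140.64°.

140.6°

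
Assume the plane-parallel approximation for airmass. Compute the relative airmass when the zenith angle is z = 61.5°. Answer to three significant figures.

2.10

X = sec z = 1/cos 61.5° = 1/0.4772 = 2.0957.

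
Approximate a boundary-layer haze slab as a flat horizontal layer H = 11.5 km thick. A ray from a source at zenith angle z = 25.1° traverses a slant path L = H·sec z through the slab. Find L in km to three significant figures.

12.7 km

sec z = 1/cos 25.1° = 1.1043.
L = 11.5 × 1.1043 = 12.699 km.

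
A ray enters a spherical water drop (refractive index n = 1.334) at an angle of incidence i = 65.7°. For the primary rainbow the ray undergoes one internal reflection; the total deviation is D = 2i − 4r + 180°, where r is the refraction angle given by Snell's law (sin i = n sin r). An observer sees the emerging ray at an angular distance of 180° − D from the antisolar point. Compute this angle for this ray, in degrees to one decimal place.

41.0°

sin r = sin 65.7° / 1.334 = 0.9114/1.334 = 0.6832; r = 43.10°.
D = 2·65.7° − 4·43.10° + 180° = 131.40° − 172.38° + 180° = 139.02°.
Angle from antisolar point = 180° − D = 40.98°.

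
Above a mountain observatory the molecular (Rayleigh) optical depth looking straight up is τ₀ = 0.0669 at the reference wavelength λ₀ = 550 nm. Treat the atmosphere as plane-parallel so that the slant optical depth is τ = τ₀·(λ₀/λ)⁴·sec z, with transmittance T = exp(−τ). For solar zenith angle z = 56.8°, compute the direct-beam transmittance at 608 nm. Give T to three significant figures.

sec 56.8° = 1.8263.
τ = 0.0669 × (550/608)⁴ × 1.8263 = 0.0669 × 0.6696 × 1.8263 = 0.0818.
T = exp(−0.0818) = 0.9214.

0.921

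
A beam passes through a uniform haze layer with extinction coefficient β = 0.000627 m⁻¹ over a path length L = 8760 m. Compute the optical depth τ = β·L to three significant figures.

τ = β·L = 0.000627 × 8760 = 5.4925.

5.49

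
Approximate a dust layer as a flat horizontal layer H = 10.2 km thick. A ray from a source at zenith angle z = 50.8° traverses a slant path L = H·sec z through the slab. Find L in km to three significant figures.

sec z = 1/cos 50.8° = 1.5822.
L = 10.2 × 1.5822 = 16.138 km.

16.1 km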